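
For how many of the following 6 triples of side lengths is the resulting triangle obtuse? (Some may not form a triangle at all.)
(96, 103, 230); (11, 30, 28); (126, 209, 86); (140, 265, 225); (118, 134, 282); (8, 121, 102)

(96,103,230): 96+103 ≤ 230, not a triangle
(11,30,28): 11²+28² = 905 > 900 = 30² → acute
(126,209,86): 86²+126² = 23272 < 43681 = 209² → obtuse
(140,265,225): 140²+225² = 70225 = 265² → right
(118,134,282): 118+134 ≤ 282, not a triangle
(8,121,102): 8+102 ≤ 121, not a triangle
1 of the 6 is obtuse.

1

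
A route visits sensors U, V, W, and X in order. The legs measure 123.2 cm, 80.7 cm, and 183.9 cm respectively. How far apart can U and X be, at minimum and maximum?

0 ≤ UX ≤ 387.8 cm

The maximum is all hops collinear in one direction: 123.2 + 80.7 + 183.9 = 387.8.
The longest hop is 183.9; the others sum to 203.9. Since 183.9 ≤ 203.9, the path can fold back on itself completely, so the minimum distance is 0.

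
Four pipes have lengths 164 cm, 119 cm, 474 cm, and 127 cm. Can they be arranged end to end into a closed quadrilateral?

No

For a quadrilateral, each side must be shorter than the sum of the others.
Here the longest side is 474, but the remaining 3 sides sum to only 410.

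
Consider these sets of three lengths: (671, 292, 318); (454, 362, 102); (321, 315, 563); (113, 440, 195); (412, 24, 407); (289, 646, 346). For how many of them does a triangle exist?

(292,318,671): 292+318 ≤ 671 → not valid
(102,362,454): 102+362 > 454 → valid
(315,321,563): 315+321 > 563 → valid
(113,195,440): 113+195 ≤ 440 → not valid
(24,407,412): 24+407 > 412 → valid
(289,346,646): 289+346 ≤ 646 → not valid
3 of the 6 triples form a triangle.

3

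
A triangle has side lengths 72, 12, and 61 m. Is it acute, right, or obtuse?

obtuse

Compare the square of the longest side to the sum of squares of the other two: 12² + 61² = 3865 < 5184 = 72².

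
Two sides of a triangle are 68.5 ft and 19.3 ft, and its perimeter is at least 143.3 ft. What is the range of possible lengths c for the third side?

55.5 ≤ c < 87.8 ft

Triangle inequality alone gives 49.2 < c < 87.8.
The perimeter condition gives c ≥ 143.3 − 68.5 − 19.3 = 55.5.
Intersecting the two: 55.5 ≤ c < 87.8.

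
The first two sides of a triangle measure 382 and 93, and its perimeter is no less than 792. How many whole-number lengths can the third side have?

158

Triangle inequality: 289 < x < 475. Perimeter ≥ 792 gives x ≥ 792 − 382 − 93 = 317.
So 317 ≤ x < 475; integers 317 through 474: 158 values.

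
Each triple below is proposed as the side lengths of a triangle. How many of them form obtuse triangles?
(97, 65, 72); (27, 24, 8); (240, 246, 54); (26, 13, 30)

(97,65,72): 65²+72² = 9409 = 97² → right
(27,24,8): 8²+24² = 640 < 729 = 27² → obtuse
(240,246,54): 54²+240² = 60516 = 246² → right
(26,13,30): 13²+26² = 845 < 900 = 30² → obtuse
2 of the 4 are obtuse.

2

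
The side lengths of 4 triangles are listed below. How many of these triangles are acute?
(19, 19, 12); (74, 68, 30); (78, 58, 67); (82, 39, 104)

(19,19,12): 12²+19² = 505 > 361 = 19² → acute
(74,68,30): 30²+68² = 5524 > 5476 = 74² → acute
(78,58,67): 58²+67² = 7853 > 6084 = 78² → acute
(82,39,104): 39²+82² = 8245 < 10816 = 104² → obtuse
3 of the 4 are acute.

3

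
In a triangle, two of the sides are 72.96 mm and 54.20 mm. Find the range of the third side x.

18.76 < x < 127.16 (mm)

By the triangle inequality, x must be less than 72.96 + 54.20 = 127.16 and greater than |72.96 − 54.20| = 18.76.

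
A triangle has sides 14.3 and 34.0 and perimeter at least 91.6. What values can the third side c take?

Triangle inequality alone gives 19.7 < c < 48.3.
The perimeter condition gives c ≥ 91.6 − 14.3 − 34.0 = 43.3.
Intersecting the two: 43.3 ≤ c < 48.3.

43.3 ≤ c < 48.3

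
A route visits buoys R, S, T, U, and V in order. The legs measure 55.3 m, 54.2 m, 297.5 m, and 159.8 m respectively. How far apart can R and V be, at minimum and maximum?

28.2 ≤ RV ≤ 566.8 m

The maximum is all hops collinear in one direction: 55.3 + 54.2 + 297.5 + 159.8 = 566.8.
The longest hop is 297.5; the others sum to 269.3. Folding the others back against it leaves at least 297.5 − 269.3 = 28.2.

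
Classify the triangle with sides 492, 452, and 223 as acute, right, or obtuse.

acute

Compare the square of the longest side to the sum of squares of the other two: 223² + 452² = 254033 > 242064 = 492².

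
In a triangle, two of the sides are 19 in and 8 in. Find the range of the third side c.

By the triangle inequality, c must be less than 19 + 8 = 27 and greater than |19 − 8| = 11.

11 < c < 27 (in)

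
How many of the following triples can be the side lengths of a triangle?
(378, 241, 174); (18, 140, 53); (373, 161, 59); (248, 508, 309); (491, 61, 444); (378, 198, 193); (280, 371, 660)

(174,241,378): 174+241 > 378 → valid
(18,53,140): 18+53 ≤ 140 → not valid
(59,161,373): 59+161 ≤ 373 → not valid
(248,309,508): 248+309 > 508 → valid
(61,444,491): 61+444 > 491 → valid
(193,198,378): 193+198 > 378 → valid
(280,371,660): 280+371 ≤ 660 → not valid
4 of the 7 triples form a triangle.

4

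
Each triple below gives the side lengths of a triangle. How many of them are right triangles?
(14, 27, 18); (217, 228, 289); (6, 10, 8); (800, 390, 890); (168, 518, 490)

3

(14,27,18): 14²+18² = 520 < 729 = 27² → obtuse
(217,228,289): 217²+228² = 99073 > 83521 = 289² → acute
(6,10,8): 6²+8² = 100 = 10² → right
(800,390,890): 390²+800² = 792100 = 890² → right
(168,518,490): 168²+490² = 268324 = 518² → right
3 of the 5 are right.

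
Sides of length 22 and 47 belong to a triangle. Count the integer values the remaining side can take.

The third side lies in the open interval (25, 69).
Integers from 26 to 68 inclusive: 68 − 26 + 1 = 43.

43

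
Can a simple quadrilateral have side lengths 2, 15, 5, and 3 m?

For a quadrilateral, each side must be shorter than the sum of the others.
Here the longest side is 15, but the remaining 3 sides sum to only 10.

No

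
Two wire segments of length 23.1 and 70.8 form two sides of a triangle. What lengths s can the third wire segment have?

By the triangle inequality, s must be less than 23.1 + 70.8 = 93.9 and greater than |23.1 − 70.8| = 47.7.

47.7 < s < 93.9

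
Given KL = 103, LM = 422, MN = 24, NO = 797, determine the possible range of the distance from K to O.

The maximum is all hops collinear in one direction: 103 + 422 + 24 + 797 = 1346.
The longest hop is 797; the others sum to 549. Folding the others back against it leaves at least 797 − 549 = 248.

248 ≤ KO ≤ 1346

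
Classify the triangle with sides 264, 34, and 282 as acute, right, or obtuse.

Compare the square of the longest side to the sum of squares of the other two: 34² + 264² = 70852 < 79524 = 282².

obtuse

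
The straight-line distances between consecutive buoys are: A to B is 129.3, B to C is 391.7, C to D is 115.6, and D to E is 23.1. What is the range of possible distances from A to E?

The maximum is all hops collinear in one direction: 129.3 + 391.7 + 115.6 + 23.1 = 659.7.
The longest hop is 391.7; the others sum to 268.0. Folding the others back against it leaves at least 391.7 − 268.0 = 123.7.

123.7 ≤ AE ≤ 659.7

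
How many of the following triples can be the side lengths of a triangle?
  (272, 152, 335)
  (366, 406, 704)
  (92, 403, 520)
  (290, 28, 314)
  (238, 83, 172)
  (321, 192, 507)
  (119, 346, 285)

(152,272,335): 152+272 > 335 → valid
(366,406,704): 366+406 > 704 → valid
(92,403,520): 92+403 ≤ 520 → not valid
(28,290,314): 28+290 > 314 → valid
(83,172,238): 83+172 > 238 → valid
(192,321,507): 192+321 > 507 → valid
(119,285,346): 119+285 > 346 → valid
6 of the 7 triples form a triangle.

6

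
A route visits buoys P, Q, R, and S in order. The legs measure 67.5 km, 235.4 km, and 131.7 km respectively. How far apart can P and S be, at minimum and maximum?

The maximum is all hops collinear in one direction: 67.5 + 235.4 + 131.7 = 434.6.
The longest hop is 235.4; the others sum to 199.2. Folding the others back against it leaves at least 235.4 − 199.2 = 36.2.

36.2 ≤ PS ≤ 434.6 km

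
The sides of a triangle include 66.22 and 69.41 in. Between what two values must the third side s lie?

By the triangle inequality, s must be less than 66.22 + 69.41 = 135.63 and greater than |66.22 − 69.41| = 3.19.

3.19 < s < 135.63 (in)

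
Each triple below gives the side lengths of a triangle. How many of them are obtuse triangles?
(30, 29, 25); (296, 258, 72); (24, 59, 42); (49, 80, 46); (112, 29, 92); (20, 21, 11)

(30,29,25): 25²+29² = 1466 > 900 = 30² → acute
(296,258,72): 72²+258² = 71748 < 87616 = 296² → obtuse
(24,59,42): 24²+42² = 2340 < 3481 = 59² → obtuse
(49,80,46): 46²+49² = 4517 < 6400 = 80² → obtuse
(112,29,92): 29²+92² = 9305 < 12544 = 112² → obtuse
(20,21,11): 11²+20² = 521 > 441 = 21² → acute
4 of the 6 are obtuse.

4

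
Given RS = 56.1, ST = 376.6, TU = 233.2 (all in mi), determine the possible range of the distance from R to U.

87.3 ≤ RU ≤ 665.9 mi

The maximum is all hops collinear in one direction: 56.1 + 376.6 + 233.2 = 665.9.
The longest hop is 376.6; the others sum to 289.3. Folding the others back against it leaves at least 376.6 − 289.3 = 87.3.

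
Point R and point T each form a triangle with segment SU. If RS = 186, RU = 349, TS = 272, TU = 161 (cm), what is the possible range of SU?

163 < SU < 433

From triangle RSU: |186 − 349| < SU < 186 + 349, i.e. 163 < SU < 535.
From triangle TSU: 111 < SU < 433.
Both must hold, so SU lies in the intersection.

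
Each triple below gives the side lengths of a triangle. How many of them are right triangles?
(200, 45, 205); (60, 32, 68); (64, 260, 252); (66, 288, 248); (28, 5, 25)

3

(200,45,205): 45²+200² = 42025 = 205² → right
(60,32,68): 32²+60² = 4624 = 68² → right
(64,260,252): 64²+252² = 67600 = 260² → right
(66,288,248): 66²+248² = 65860 < 82944 = 288² → obtuse
(28,5,25): 5²+25² = 650 < 784 = 28² → obtuse
3 of the 5 are right.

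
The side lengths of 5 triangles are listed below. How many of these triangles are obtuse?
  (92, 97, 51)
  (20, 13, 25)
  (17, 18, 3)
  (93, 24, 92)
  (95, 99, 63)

2

(92,97,51): 51²+92² = 11065 > 9409 = 97² → acute
(20,13,25): 13²+20² = 569 < 625 = 25² → obtuse
(17,18,3): 3²+17² = 298 < 324 = 18² → obtuse
(93,24,92): 24²+92² = 9040 > 8649 = 93² → acute
(95,99,63): 63²+95² = 12994 > 9801 = 99² → acute
2 of the 5 are obtuse.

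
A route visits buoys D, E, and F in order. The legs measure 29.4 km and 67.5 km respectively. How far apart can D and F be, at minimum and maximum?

38.1 ≤ DF ≤ 96.9 km

By the triangle inequality, |29.4 − 67.5| ≤ DF ≤ 29.4 + 67.5.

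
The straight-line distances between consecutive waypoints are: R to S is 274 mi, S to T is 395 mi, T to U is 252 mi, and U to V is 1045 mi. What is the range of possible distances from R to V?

124 ≤ RV ≤ 1966 mi

The maximum is all hops collinear in one direction: 274 + 395 + 252 + 1045 = 1966.
The longest hop is 1045; the others sum to 921. Folding the others back against it leaves at least 1045 − 921 = 124.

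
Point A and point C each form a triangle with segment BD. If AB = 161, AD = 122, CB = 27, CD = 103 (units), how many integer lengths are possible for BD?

From triangle ABD: 39 < BD < 283.
From triangle CBD: 76 < BD < 130.
Intersection: 76 < BD < 130, so integers 77 through 129: 53 values.

53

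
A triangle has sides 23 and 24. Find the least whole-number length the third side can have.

The third side must be strictly greater than |23 − 24| = 1.
The smallest integer above 1 is 2.

2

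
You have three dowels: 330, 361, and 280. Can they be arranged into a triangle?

Yes

The longest side is 361, and the other two sum to 610.
Since 610 > 361, the triangle inequality holds.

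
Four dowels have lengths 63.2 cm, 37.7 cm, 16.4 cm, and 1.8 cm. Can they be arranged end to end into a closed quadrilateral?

For a quadrilateral, each side must be shorter than the sum of the others.
Here the longest side is 63.2, but the remaining 3 sides sum to only 55.9.

No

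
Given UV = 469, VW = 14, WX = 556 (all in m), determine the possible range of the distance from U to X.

The maximum is all hops collinear in one direction: 469 + 14 + 556 = 1039.
The longest hop is 556; the others sum to 483. Folding the others back against it leaves at least 556 − 483 = 73.

73 ≤ UX ≤ 1039 m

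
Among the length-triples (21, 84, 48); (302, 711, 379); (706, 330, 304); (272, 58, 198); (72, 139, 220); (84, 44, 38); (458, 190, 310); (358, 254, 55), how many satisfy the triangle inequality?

(21,48,84): 21+48 ≤ 84 → not valid
(302,379,711): 302+379 ≤ 711 → not valid
(304,330,706): 304+330 ≤ 706 → not valid
(58,198,272): 58+198 ≤ 272 → not valid
(72,139,220): 72+139 ≤ 220 → not valid
(38,44,84): 38+44 ≤ 84 → not valid
(190,310,458): 190+310 > 458 → valid
(55,254,358): 55+254 ≤ 358 → not valid
1 of the 8 triples forms a triangle.

1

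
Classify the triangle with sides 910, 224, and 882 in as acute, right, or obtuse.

right

Compare the square of the longest side to the sum of squares of the other two: 224² + 882² = 828100 = 910².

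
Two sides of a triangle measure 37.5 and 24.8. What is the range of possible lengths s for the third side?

By the triangle inequality, s must be less than 37.5 + 24.8 = 62.3 and greater than |37.5 − 24.8| = 12.7.

12.7 < s < 62.3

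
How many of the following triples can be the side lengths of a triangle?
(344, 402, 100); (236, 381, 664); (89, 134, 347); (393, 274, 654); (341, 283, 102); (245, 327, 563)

4

(100,344,402): 100+344 > 402 → valid
(236,381,664): 236+381 ≤ 664 → not valid
(89,134,347): 89+134 ≤ 347 → not valid
(274,393,654): 274+393 > 654 → valid
(102,283,341): 102+283 > 341 → valid
(245,327,563): 245+327 > 563 → valid
4 of the 6 triples form a triangle.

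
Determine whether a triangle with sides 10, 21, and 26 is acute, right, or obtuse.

obtuse

Compare the square of the longest side to the sum of squares of the other two: 10² + 21² = 541 < 676 = 26².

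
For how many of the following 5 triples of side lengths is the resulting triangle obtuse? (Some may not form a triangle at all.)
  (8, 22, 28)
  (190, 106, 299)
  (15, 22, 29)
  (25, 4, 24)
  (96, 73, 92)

(8,22,28): 8²+22² = 548 < 784 = 28² → obtuse
(190,106,299): 106+190 ≤ 299, not a triangle
(15,22,29): 15²+22² = 709 < 841 = 29² → obtuse
(25,4,24): 4²+24² = 592 < 625 = 25² → obtuse
(96,73,92): 73²+92² = 13793 > 9216 = 96² → acute
3 of the 5 are obtuse.

3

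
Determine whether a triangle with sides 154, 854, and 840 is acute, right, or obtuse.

right

Compare the square of the longest side to the sum of squares of the other two: 154² + 840² = 729316 = 854².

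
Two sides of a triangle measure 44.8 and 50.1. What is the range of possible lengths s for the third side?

5.3 < s < 94.9

By the triangle inequality, s must be less than 44.8 + 50.1 = 94.9 and greater than |44.8 − 50.1| = 5.3.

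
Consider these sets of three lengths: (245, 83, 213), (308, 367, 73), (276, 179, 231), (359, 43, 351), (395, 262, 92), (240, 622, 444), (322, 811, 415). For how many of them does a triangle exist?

5

(83,213,245): 83+213 > 245 → valid
(73,308,367): 73+308 > 367 → valid
(179,231,276): 179+231 > 276 → valid
(43,351,359): 43+351 > 359 → valid
(92,262,395): 92+262 ≤ 395 → not valid
(240,444,622): 240+444 > 622 → valid
(322,415,811): 322+415 ≤ 811 → not valid
5 of the 7 triples form a triangle.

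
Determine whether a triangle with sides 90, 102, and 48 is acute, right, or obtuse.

right

Compare the square of the longest side to the sum of squares of the other two: 48² + 90² = 10404 = 102².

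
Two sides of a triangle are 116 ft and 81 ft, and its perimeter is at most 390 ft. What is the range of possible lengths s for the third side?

35 < s ≤ 193

Triangle inequality alone gives 35 < s < 197.
The perimeter condition gives s ≤ 390 − 116 − 81 = 193.
Intersecting the two: 35 < s ≤ 193.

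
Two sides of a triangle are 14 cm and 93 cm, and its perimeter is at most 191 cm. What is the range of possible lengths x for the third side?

Triangle inequality alone gives 79 < x < 107.
The perimeter condition gives x ≤ 191 − 14 − 93 = 84.
Intersecting the two: 79 < x ≤ 84.

79 < x ≤ 84 cm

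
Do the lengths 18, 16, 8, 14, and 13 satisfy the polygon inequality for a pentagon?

Yes

A pentagon exists iff every side is shorter than the sum of the others — equivalently, the longest side is less than the sum of the rest.
Longest side 18 < 51 (sum of the remaining 4), so yes.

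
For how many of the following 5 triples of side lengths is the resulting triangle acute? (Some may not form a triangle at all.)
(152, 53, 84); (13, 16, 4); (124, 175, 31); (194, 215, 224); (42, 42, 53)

(152,53,84): 53+84 ≤ 152, not a triangle
(13,16,4): 4²+13² = 185 < 256 = 16² → obtuse
(124,175,31): 31+124 ≤ 175, not a triangle
(194,215,224): 194²+215² = 83861 > 50176 = 224² → acute
(42,42,53): 42²+42² = 3528 > 2809 = 53² → acute
2 of the 5 are acute.

2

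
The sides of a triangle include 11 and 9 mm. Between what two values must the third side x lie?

2 < x < 20

By the triangle inequality, x must be less than 11 + 9 = 20 and greater than |11 − 9| = 2.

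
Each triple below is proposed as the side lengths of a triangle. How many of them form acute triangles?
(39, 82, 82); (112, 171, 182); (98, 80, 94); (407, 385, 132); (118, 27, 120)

(39,82,82): 39²+82² = 8245 > 6724 = 82² → acute
(112,171,182): 112²+171² = 41785 > 33124 = 182² → acute
(98,80,94): 80²+94² = 15236 > 9604 = 98² → acute
(407,385,132): 132²+385² = 165649 = 407² → right
(118,27,120): 27²+118² = 14653 > 14400 = 120² → acute
4 of the 5 are acute.

4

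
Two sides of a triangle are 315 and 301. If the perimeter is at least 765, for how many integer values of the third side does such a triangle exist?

Triangle inequality: 14 < x < 616. Perimeter ≥ 765 gives x ≥ 765 − 315 − 301 = 149.
So 149 ≤ x < 616; integers 149 through 615: 467 values.

467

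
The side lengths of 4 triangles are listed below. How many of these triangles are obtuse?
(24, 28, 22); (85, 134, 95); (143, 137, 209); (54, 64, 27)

3

(24,28,22): 22²+24² = 1060 > 784 = 28² → acute
(85,134,95): 85²+95² = 16250 < 17956 = 134² → obtuse
(143,137,209): 137²+143² = 39218 < 43681 = 209² → obtuse
(54,64,27): 27²+54² = 3645 < 4096 = 64² → obtuse
3 of the 4 are obtuse.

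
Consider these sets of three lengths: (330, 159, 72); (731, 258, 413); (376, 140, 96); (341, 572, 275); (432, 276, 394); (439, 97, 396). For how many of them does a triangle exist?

3

(72,159,330): 72+159 ≤ 330 → not valid
(258,413,731): 258+413 ≤ 731 → not valid
(96,140,376): 96+140 ≤ 376 → not valid
(275,341,572): 275+341 > 572 → valid
(276,394,432): 276+394 > 432 → valid
(97,396,439): 97+396 > 439 → valid
3 of the 6 triples form a triangle.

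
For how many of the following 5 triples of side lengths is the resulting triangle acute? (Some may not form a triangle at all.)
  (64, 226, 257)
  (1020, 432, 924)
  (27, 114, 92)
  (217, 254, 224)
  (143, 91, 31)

1

(64,226,257): 64²+226² = 55172 < 66049 = 257² → obtuse
(1020,432,924): 432²+924² = 1040400 = 1020² → right
(27,114,92): 27²+92² = 9193 < 12996 = 114² → obtuse
(217,254,224): 217²+224² = 97265 > 64516 = 254² → acute
(143,91,31): 31+91 ≤ 143, not a triangle
1 of the 5 is acute.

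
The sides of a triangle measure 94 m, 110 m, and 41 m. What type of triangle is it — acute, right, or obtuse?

obtuse

Compare the square of the longest side to the sum of squares of the other two: 41² + 94² = 10517 < 12100 = 110².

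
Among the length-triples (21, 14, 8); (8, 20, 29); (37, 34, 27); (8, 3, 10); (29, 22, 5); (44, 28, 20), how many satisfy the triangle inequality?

4

(8,14,21): 8+14 > 21 → valid
(8,20,29): 8+20 ≤ 29 → not valid
(27,34,37): 27+34 > 37 → valid
(3,8,10): 3+8 > 10 → valid
(5,22,29): 5+22 ≤ 29 → not valid
(20,28,44): 20+28 > 44 → valid
4 of the 6 triples form a triangle.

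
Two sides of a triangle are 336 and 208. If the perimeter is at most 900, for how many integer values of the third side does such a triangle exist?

Triangle inequality: 128 < x < 544. Perimeter ≤ 900 gives x ≤ 900 − 336 − 208 = 356.
So 128 < x ≤ 356; integers 129 through 356: 228 values.

228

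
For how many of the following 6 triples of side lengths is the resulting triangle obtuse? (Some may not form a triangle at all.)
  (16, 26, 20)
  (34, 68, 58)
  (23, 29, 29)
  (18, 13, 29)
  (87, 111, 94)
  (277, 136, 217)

4

(16,26,20): 16²+20² = 656 < 676 = 26² → obtuse
(34,68,58): 34²+58² = 4520 < 4624 = 68² → obtuse
(23,29,29): 23²+29² = 1370 > 841 = 29² → acute
(18,13,29): 13²+18² = 493 < 841 = 29² → obtuse
(87,111,94): 87²+94² = 16405 > 12321 = 111² → acute
(277,136,217): 136²+217² = 65585 < 76729 = 277² → obtuse
4 of the 6 are obtuse.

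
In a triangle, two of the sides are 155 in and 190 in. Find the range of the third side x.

By the triangle inequality, x must be less than 155 + 190 = 345 and greater than |155 − 190| = 35.

35 < x < 345 (in)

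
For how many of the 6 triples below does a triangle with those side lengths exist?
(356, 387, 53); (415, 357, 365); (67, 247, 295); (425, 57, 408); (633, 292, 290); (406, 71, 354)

(53,356,387): 53+356 > 387 → valid
(357,365,415): 357+365 > 415 → valid
(67,247,295): 67+247 > 295 → valid
(57,408,425): 57+408 > 425 → valid
(290,292,633): 290+292 ≤ 633 → not valid
(71,354,406): 71+354 > 406 → valid
5 of the 6 triples form a triangle.

5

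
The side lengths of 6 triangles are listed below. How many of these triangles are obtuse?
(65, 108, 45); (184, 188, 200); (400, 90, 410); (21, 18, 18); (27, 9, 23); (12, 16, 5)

3

(65,108,45): 45²+65² = 6250 < 11664 = 108² → obtuse
(184,188,200): 184²+188² = 69200 > 40000 = 200² → acute
(400,90,410): 90²+400² = 168100 = 410² → right
(21,18,18): 18²+18² = 648 > 441 = 21² → acute
(27,9,23): 9²+23² = 610 < 729 = 27² → obtuse
(12,16,5): 5²+12² = 169 < 256 = 16² → obtuse
3 of the 6 are obtuse.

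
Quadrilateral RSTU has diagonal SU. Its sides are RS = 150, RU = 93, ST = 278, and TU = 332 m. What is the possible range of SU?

From triangle RSU: |150 − 93| < SU < 150 + 93, i.e. 57 < SU < 243.
From triangle TSU: 54 < SU < 610.
Both must hold, so SU lies in the intersection.

57 < SU < 243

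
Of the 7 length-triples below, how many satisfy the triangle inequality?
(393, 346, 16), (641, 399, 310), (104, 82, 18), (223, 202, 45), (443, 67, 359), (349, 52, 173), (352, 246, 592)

3

(16,346,393): 16+346 ≤ 393 → not valid
(310,399,641): 310+399 > 641 → valid
(18,82,104): 18+82 ≤ 104 → not valid
(45,202,223): 45+202 > 223 → valid
(67,359,443): 67+359 ≤ 443 → not valid
(52,173,349): 52+173 ≤ 349 → not valid
(246,352,592): 246+352 > 592 → valid
3 of the 7 triples form a triangle.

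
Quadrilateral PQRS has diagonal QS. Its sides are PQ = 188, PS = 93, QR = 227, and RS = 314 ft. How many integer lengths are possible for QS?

From triangle PQS: 95 < QS < 281.
From triangle RQS: 87 < QS < 541.
Intersection: 95 < QS < 281, so integers 96 through 280: 185 values.

185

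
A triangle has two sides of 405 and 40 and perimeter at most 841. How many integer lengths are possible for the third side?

31

Triangle inequality: 365 < x < 445. Perimeter ≤ 841 gives x ≤ 841 − 405 − 40 = 396.
So 365 < x ≤ 396; integers 366 through 396: 31 values.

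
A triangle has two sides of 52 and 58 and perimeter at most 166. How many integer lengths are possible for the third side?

Triangle inequality: 6 < x < 110. Perimeter ≤ 166 gives x ≤ 166 − 52 − 58 = 56.
So 6 < x ≤ 56; integers 7 through 56: 50 values.

50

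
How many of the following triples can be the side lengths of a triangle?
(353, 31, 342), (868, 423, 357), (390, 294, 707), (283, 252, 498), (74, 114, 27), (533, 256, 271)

(31,342,353): 31+342 > 353 → valid
(357,423,868): 357+423 ≤ 868 → not valid
(294,390,707): 294+390 ≤ 707 → not valid
(252,283,498): 252+283 > 498 → valid
(27,74,114): 27+74 ≤ 114 → not valid
(256,271,533): 256+271 ≤ 533 → not valid
2 of the 6 triples form a triangle.

2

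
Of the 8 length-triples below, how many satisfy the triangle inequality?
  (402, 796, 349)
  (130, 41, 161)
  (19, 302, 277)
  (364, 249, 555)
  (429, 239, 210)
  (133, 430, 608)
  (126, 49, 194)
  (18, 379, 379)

(349,402,796): 349+402 ≤ 796 → not valid
(41,130,161): 41+130 > 161 → valid
(19,277,302): 19+277 ≤ 302 → not valid
(249,364,555): 249+364 > 555 → valid
(210,239,429): 210+239 > 429 → valid
(133,430,608): 133+430 ≤ 608 → not valid
(49,126,194): 49+126 ≤ 194 → not valid
(18,379,379): 18+379 > 379 → valid
4 of the 8 triples form a triangle.

4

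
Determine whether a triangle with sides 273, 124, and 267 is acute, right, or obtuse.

acute

Compare the square of the longest side to the sum of squares of the other two: 124² + 267² = 86665 > 74529 = 273².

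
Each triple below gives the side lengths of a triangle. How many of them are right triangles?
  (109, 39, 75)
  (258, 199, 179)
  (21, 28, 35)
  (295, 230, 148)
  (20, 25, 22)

(109,39,75): 39²+75² = 7146 < 11881 = 109² → obtuse
(258,199,179): 179²+199² = 71642 > 66564 = 258² → acute
(21,28,35): 21²+28² = 1225 = 35² → right
(295,230,148): 148²+230² = 74804 < 87025 = 295² → obtuse
(20,25,22): 20²+22² = 884 > 625 = 25² → acute
1 of the 5 is right.

1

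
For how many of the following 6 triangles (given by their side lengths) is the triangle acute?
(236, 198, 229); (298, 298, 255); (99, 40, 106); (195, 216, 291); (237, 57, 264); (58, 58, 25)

4

(236,198,229): 198²+229² = 91645 > 55696 = 236² → acute
(298,298,255): 255²+298² = 153829 > 88804 = 298² → acute
(99,40,106): 40²+99² = 11401 > 11236 = 106² → acute
(195,216,291): 195²+216² = 84681 = 291² → right
(237,57,264): 57²+237² = 59418 < 69696 = 264² → obtuse
(58,58,25): 25²+58² = 3989 > 3364 = 58² → acute
4 of the 6 are acute.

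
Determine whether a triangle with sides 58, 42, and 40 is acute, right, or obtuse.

Compare the square of the longest side to the sum of squares of the other two: 40² + 42² = 3364 = 58².

right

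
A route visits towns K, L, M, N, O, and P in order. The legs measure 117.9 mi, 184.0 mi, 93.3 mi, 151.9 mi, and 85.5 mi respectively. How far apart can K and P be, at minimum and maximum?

The maximum is all hops collinear in one direction: 117.9 + 184.0 + 93.3 + 151.9 + 85.5 = 632.6.
The longest hop is 184.0; the others sum to 448.6. Since 184.0 ≤ 448.6, the path can fold back on itself completely, so the minimum distance is 0.

0 ≤ KP ≤ 632.6 mi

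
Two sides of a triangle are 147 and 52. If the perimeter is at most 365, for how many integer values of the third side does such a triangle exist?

Triangle inequality: 95 < x < 199. Perimeter ≤ 365 gives x ≤ 365 − 147 − 52 = 166.
So 95 < x ≤ 166; integers 96 through 166: 71 values.

71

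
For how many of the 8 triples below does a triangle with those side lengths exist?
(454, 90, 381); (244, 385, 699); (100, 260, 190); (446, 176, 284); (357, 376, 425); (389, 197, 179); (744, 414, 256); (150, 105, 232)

(90,381,454): 90+381 > 454 → valid
(244,385,699): 244+385 ≤ 699 → not valid
(100,190,260): 100+190 > 260 → valid
(176,284,446): 176+284 > 446 → valid
(357,376,425): 357+376 > 425 → valid
(179,197,389): 179+197 ≤ 389 → not valid
(256,414,744): 256+414 ≤ 744 → not valid
(105,150,232): 105+150 > 232 → valid
5 of the 8 triples form a triangle.

5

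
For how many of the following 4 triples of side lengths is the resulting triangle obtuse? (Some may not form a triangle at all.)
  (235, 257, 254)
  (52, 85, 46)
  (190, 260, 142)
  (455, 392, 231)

(235,257,254): 235²+254² = 119741 > 66049 = 257² → acute
(52,85,46): 46²+52² = 4820 < 7225 = 85² → obtuse
(190,260,142): 142²+190² = 56264 < 67600 = 260² → obtuse
(455,392,231): 231²+392² = 207025 = 455² → right
2 of the 4 are obtuse.

2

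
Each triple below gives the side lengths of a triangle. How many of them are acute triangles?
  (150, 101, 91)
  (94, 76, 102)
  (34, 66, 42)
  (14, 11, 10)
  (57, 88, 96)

3

(150,101,91): 91²+101² = 18482 < 22500 = 150² → obtuse
(94,76,102): 76²+94² = 14612 > 10404 = 102² → acute
(34,66,42): 34²+42² = 2920 < 4356 = 66² → obtuse
(14,11,10): 10²+11² = 221 > 196 = 14² → acute
(57,88,96): 57²+88² = 10993 > 9216 = 96² → acute
3 of the 5 are acute.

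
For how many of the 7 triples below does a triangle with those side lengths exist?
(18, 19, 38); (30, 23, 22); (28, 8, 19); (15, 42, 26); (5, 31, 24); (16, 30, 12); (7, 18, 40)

(18,19,38): 18+19 ≤ 38 → not valid
(22,23,30): 22+23 > 30 → valid
(8,19,28): 8+19 ≤ 28 → not valid
(15,26,42): 15+26 ≤ 42 → not valid
(5,24,31): 5+24 ≤ 31 → not valid
(12,16,30): 12+16 ≤ 30 → not valid
(7,18,40): 7+18 ≤ 40 → not valid
1 of the 7 triples forms a triangle.

1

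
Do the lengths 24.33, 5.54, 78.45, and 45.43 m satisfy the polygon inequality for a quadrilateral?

No

For a quadrilateral, each side must be shorter than the sum of the others.
Here the longest side is 78.45, but the remaining 3 sides sum to only 75.30.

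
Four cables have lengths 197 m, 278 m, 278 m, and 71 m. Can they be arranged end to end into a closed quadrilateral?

Yes

A quadrilateral exists iff every side is shorter than the sum of the others — equivalently, the longest side is less than the sum of the rest.
Longest side 278 < 546 (sum of the remaining 3), so yes.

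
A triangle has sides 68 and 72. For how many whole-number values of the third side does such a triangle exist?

The third side lies in the open interval (4, 140).
Integers from 5 to 139 inclusive: 139 − 5 + 1 = 135.

135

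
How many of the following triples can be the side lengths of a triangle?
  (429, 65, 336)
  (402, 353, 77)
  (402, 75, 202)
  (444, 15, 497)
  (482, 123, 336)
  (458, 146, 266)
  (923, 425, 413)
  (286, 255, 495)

(65,336,429): 65+336 ≤ 429 → not valid
(77,353,402): 77+353 > 402 → valid
(75,202,402): 75+202 ≤ 402 → not valid
(15,444,497): 15+444 ≤ 497 → not valid
(123,336,482): 123+336 ≤ 482 → not valid
(146,266,458): 146+266 ≤ 458 → not valid
(413,425,923): 413+425 ≤ 923 → not valid
(255,286,495): 255+286 > 495 → valid
2 of the 8 triples form a triangle.

2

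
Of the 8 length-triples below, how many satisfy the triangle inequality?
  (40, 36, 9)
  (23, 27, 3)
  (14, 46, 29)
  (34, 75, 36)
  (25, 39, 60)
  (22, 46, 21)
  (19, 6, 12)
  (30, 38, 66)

(9,36,40): 9+36 > 40 → valid
(3,23,27): 3+23 ≤ 27 → not valid
(14,29,46): 14+29 ≤ 46 → not valid
(34,36,75): 34+36 ≤ 75 → not valid
(25,39,60): 25+39 > 60 → valid
(21,22,46): 21+22 ≤ 46 → not valid
(6,12,19): 6+12 ≤ 19 → not valid
(30,38,66): 30+38 > 66 → valid
3 of the 8 triples form a triangle.

3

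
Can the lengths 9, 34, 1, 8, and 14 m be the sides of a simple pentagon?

For a pentagon, each side must be shorter than the sum of the others.
Here the longest side is 34, but the remaining 4 sides sum to only 32.

No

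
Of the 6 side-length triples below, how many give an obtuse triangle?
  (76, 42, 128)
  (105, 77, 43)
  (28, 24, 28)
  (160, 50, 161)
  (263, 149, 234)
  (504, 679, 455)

(76,42,128): 42+76 ≤ 128, not a triangle
(105,77,43): 43²+77² = 7778 < 11025 = 105² → obtuse
(28,24,28): 24²+28² = 1360 > 784 = 28² → acute
(160,50,161): 50²+160² = 28100 > 25921 = 161² → acute
(263,149,234): 149²+234² = 76957 > 69169 = 263² → acute
(504,679,455): 455²+504² = 461041 = 679² → right
1 of the 6 is obtuse.

1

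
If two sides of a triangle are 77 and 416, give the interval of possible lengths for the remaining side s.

339 < s < 493

By the triangle inequality, s must be less than 77 + 416 = 493 and greater than |77 − 416| = 339.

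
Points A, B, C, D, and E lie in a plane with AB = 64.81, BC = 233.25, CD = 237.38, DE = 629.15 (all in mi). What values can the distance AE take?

93.71 ≤ AE ≤ 1164.59 mi

The maximum is all hops collinear in one direction: 64.81 + 233.25 + 237.38 + 629.15 = 1164.59.
The longest hop is 629.15; the others sum to 535.44. Folding the others back against it leaves at least 629.15 − 535.44 = 93.71.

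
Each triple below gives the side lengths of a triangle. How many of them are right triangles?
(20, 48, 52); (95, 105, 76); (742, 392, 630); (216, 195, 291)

3

(20,48,52): 20²+48² = 2704 = 52² → right
(95,105,76): 76²+95² = 14801 > 11025 = 105² → acute
(742,392,630): 392²+630² = 550564 = 742² → right
(216,195,291): 195²+216² = 84681 = 291² → right
3 of the 4 are right.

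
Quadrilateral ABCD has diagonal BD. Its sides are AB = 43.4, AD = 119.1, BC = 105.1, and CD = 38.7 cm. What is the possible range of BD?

From triangle ABD: |43.4 − 119.1| < BD < 43.4 + 119.1, i.e. 75.7 < BD < 162.5.
From triangle CBD: 66.4 < BD < 143.8.
Both must hold, so BD lies in the intersection.

75.7 < BD < 143.8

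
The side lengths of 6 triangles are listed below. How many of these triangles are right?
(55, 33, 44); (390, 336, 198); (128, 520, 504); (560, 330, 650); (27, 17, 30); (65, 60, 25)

5

(55,33,44): 33²+44² = 3025 = 55² → right
(390,336,198): 198²+336² = 152100 = 390² → right
(128,520,504): 128²+504² = 270400 = 520² → right
(560,330,650): 330²+560² = 422500 = 650² → right
(27,17,30): 17²+27² = 1018 > 900 = 30² → acute
(65,60,25): 25²+60² = 4225 = 65² → right
5 of the 6 are right.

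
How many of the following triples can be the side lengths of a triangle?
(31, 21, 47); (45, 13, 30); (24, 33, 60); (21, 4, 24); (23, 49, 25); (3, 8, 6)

(21,31,47): 21+31 > 47 → valid
(13,30,45): 13+30 ≤ 45 → not valid
(24,33,60): 24+33 ≤ 60 → not valid
(4,21,24): 4+21 > 24 → valid
(23,25,49): 23+25 ≤ 49 → not valid
(3,6,8): 3+6 > 8 → valid
3 of the 6 triples form a triangle.

3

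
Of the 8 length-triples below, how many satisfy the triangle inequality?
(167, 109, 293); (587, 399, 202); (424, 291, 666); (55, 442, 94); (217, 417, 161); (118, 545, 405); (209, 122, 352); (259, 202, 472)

2

(109,167,293): 109+167 ≤ 293 → not valid
(202,399,587): 202+399 > 587 → valid
(291,424,666): 291+424 > 666 → valid
(55,94,442): 55+94 ≤ 442 → not valid
(161,217,417): 161+217 ≤ 417 → not valid
(118,405,545): 118+405 ≤ 545 → not valid
(122,209,352): 122+209 ≤ 352 → not valid
(202,259,472): 202+259 ≤ 472 → not valid
2 of the 8 triples form a triangle.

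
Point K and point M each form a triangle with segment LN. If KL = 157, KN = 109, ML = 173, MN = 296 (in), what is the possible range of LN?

From triangle KLN: |157 − 109| < LN < 157 + 109, i.e. 48 < LN < 266.
From triangle MLN: 123 < LN < 469.
Both must hold, so LN lies in the intersection.

123 < LN < 266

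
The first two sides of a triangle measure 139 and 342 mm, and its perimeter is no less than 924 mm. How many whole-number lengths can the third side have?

Triangle inequality: 203 < x < 481. Perimeter ≥ 924 gives x ≥ 924 − 139 − 342 = 443.
So 443 ≤ x < 481; integers 443 through 480: 38 values.

38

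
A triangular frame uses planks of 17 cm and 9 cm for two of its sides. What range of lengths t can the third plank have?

8 < t < 26 (cm)

By the triangle inequality, t must be less than 17 + 9 = 26 and greater than |17 − 9| = 8.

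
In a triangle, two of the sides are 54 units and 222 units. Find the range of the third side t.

168 < t < 276 (units)

By the triangle inequality, t must be less than 54 + 222 = 276 and greater than |54 − 222| = 168.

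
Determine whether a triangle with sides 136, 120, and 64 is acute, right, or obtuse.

right

Compare the square of the longest side to the sum of squares of the other two: 64² + 120² = 18496 = 136².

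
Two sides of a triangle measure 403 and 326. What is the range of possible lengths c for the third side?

77 < c < 729

By the triangle inequality, c must be less than 403 + 326 = 729 and greater than |403 − 326| = 77.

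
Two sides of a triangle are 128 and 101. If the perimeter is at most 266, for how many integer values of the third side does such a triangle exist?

Triangle inequality: 27 < x < 229. Perimeter ≤ 266 gives x ≤ 266 − 128 − 101 = 37.
So 27 < x ≤ 37; integers 28 through 37: 10 values.

10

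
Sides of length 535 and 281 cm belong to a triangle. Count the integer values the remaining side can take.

561

The third side lies in the open interval (254, 816).
Integers from 255 to 815 inclusive: 815 − 255 + 1 = 561.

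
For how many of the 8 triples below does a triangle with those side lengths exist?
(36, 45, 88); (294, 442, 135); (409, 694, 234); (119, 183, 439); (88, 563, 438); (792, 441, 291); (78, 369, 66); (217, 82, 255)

1

(36,45,88): 36+45 ≤ 88 → not valid
(135,294,442): 135+294 ≤ 442 → not valid
(234,409,694): 234+409 ≤ 694 → not valid
(119,183,439): 119+183 ≤ 439 → not valid
(88,438,563): 88+438 ≤ 563 → not valid
(291,441,792): 291+441 ≤ 792 → not valid
(66,78,369): 66+78 ≤ 369 → not valid
(82,217,255): 82+217 > 255 → valid
1 of the 8 triples forms a triangle.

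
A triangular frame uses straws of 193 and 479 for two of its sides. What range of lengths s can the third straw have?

286 < s < 672

By the triangle inequality, s must be less than 193 + 479 = 672 and greater than |193 − 479| = 286.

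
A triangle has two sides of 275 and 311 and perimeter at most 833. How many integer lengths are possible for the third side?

Triangle inequality: 36 < x < 586. Perimeter ≤ 833 gives x ≤ 833 − 275 − 311 = 247.
So 36 < x ≤ 247; integers 37 through 247: 211 values.

211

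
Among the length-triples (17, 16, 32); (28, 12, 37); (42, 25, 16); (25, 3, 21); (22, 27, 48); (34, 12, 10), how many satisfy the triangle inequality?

(16,17,32): 16+17 > 32 → valid
(12,28,37): 12+28 > 37 → valid
(16,25,42): 16+25 ≤ 42 → not valid
(3,21,25): 3+21 ≤ 25 → not valid
(22,27,48): 22+27 > 48 → valid
(10,12,34): 10+12 ≤ 34 → not valid
3 of the 6 triples form a triangle.

3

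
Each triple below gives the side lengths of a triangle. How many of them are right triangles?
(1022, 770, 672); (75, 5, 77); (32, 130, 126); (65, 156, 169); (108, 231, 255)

(1022,770,672): 672²+770² = 1044484 = 1022² → right
(75,5,77): 5²+75² = 5650 < 5929 = 77² → obtuse
(32,130,126): 32²+126² = 16900 = 130² → right
(65,156,169): 65²+156² = 28561 = 169² → right
(108,231,255): 108²+231² = 65025 = 255² → right
4 of the 5 are right.

4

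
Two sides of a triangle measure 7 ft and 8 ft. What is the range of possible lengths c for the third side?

1 < c < 15

By the triangle inequality, c must be less than 7 + 8 = 15 and greater than |7 − 8| = 1.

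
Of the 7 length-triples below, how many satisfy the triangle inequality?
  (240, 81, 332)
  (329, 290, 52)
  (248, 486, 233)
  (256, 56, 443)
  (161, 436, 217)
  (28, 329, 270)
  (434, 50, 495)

(81,240,332): 81+240 ≤ 332 → not valid
(52,290,329): 52+290 > 329 → valid
(233,248,486): 233+248 ≤ 486 → not valid
(56,256,443): 56+256 ≤ 443 → not valid
(161,217,436): 161+217 ≤ 436 → not valid
(28,270,329): 28+270 ≤ 329 → not valid
(50,434,495): 50+434 ≤ 495 → not valid
1 of the 7 triples forms a triangle.

1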